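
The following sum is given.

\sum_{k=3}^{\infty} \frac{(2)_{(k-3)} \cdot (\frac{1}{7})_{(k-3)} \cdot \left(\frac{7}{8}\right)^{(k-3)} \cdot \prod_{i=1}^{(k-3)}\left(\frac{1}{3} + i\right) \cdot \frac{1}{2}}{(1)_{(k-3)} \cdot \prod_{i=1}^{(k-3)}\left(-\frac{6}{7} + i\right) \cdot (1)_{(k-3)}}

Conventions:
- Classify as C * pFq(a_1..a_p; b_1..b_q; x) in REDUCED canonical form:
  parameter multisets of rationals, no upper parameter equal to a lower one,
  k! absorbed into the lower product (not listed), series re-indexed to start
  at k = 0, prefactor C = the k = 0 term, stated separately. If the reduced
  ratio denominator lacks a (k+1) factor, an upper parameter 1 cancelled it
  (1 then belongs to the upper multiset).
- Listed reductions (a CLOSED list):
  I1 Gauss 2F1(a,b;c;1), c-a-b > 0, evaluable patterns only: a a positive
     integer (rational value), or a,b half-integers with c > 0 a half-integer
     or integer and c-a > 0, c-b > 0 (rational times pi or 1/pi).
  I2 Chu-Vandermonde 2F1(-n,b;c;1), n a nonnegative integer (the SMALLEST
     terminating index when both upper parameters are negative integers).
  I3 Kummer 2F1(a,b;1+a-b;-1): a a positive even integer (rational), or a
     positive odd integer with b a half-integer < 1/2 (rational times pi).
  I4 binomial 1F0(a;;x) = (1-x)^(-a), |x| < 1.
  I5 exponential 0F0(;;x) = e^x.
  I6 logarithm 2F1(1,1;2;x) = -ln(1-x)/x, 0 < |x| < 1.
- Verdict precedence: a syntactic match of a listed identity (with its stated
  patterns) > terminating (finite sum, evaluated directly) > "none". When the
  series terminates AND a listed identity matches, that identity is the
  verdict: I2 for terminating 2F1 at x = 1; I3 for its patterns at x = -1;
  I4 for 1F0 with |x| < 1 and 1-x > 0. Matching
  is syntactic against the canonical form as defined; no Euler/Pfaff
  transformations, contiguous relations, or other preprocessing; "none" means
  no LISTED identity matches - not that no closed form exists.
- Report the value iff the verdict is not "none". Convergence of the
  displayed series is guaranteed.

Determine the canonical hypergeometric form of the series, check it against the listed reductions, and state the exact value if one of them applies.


This is \frac{1}{2} * 2F1(\frac{4}{3}, 2; 1; \frac{7}{8}) in reduced canonical form. Verdict: none - this 2F1 at x = \frac{7}{8} matches no listed pattern, and upper {\frac{4}{3}, 2} holds no stopper.

The tell: x = \frac{7}{8} and the parameter 1/7 appears in both the upper and lower lists and cancels.
Ratio: r(k) = \frac{7}{8} * (k+\frac{4}{3}) (k+2) / [(k+1) (k+1)] - rational; roots negated = parameters, x = \frac{7}{8}, C = \frac{1}{2}.


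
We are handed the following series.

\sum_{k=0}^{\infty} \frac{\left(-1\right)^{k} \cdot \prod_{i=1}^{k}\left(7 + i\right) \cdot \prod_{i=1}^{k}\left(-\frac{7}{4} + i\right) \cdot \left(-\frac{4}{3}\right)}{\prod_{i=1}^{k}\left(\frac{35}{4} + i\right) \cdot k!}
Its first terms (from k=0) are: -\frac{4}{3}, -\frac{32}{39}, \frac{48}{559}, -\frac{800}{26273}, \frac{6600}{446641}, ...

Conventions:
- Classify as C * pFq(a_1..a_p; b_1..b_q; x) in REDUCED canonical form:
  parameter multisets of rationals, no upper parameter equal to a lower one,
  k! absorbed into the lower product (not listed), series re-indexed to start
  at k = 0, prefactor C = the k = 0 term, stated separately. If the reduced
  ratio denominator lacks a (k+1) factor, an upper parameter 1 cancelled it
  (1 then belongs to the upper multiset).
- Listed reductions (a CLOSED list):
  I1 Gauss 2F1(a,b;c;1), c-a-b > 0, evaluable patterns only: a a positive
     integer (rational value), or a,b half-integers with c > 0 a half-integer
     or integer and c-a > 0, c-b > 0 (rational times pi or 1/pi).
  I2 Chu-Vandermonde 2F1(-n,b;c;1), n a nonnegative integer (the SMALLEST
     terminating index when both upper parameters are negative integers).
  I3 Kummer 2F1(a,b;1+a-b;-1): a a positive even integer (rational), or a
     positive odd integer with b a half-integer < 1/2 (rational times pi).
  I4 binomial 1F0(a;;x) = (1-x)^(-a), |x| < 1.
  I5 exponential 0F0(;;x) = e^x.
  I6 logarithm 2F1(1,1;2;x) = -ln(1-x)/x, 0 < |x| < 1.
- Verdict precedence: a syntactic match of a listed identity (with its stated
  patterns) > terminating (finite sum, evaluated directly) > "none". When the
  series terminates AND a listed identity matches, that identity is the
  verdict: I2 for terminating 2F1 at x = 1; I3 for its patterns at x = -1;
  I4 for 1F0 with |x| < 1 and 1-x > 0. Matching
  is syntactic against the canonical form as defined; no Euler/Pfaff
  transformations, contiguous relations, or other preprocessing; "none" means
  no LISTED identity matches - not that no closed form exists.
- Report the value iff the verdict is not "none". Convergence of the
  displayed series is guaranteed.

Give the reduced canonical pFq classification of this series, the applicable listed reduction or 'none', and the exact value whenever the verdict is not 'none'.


At argument -1: a 2F1 with upper {-\frac{3}{4}, 8}, lower {\frac{39}{4}}, scaled by C = -\frac{4}{3}. Verdict: Kummer's theorem (I3) matches (x = -1; c = \frac{39}{4} equals 1+a-b for upper {-\frac{3}{4}, 8}: listed pattern). Hence: -\frac{2139}{1024}.

First insight: t_0 = -\frac{4}{3} here, and the lower running product (C = -4/3, x = -1) is a rising factorial.
Step ratio: r(k) = -1 * (k-\frac{3}{4}) (k+8) / [(k+\frac{39}{4}) (k+1)] - rational; roots negated = parameters, x = -1, C = -\frac{4}{3}.


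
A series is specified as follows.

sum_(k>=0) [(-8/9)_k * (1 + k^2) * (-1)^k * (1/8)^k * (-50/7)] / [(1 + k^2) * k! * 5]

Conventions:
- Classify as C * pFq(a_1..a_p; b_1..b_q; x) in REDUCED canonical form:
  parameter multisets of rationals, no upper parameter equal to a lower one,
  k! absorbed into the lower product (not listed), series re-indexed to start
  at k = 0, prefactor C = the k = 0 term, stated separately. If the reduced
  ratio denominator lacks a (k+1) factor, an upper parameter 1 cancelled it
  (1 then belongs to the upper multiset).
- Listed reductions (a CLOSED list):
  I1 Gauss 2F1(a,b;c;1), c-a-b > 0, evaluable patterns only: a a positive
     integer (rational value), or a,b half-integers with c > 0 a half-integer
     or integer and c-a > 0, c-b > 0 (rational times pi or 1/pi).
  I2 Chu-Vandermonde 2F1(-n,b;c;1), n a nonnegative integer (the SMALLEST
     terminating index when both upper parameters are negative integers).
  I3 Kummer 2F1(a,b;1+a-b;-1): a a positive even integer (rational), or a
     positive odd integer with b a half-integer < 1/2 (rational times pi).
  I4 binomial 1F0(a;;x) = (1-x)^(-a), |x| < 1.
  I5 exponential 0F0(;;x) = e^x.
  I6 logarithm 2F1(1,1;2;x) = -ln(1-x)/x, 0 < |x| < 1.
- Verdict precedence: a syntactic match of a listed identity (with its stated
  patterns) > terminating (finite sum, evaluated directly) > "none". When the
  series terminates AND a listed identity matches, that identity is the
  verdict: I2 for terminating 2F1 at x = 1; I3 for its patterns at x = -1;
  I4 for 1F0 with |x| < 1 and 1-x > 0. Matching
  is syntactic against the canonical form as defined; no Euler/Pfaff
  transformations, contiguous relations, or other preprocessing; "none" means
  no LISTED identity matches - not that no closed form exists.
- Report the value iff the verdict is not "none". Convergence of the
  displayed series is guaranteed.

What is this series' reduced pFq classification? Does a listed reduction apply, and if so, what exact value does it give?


This is -10/7 * 1F0(-8/9; -; -1/8) in reduced canonical form. Verdict: this is the binomial series (I4) (the 1F0 binomial series: exponent 8/9, x = -1/8). Hence: (-10/7) * (9/8)^(8/9).

First insight: x = (-1/8) and striking the common factor k^2 + 1 reduces the term (prefactor -10/7).
Term ratio: r(k) = (-1/8) * (k-8/9) / [(k+1)] - rational; roots negated = parameters, x = (-1/8), C = -10/7.


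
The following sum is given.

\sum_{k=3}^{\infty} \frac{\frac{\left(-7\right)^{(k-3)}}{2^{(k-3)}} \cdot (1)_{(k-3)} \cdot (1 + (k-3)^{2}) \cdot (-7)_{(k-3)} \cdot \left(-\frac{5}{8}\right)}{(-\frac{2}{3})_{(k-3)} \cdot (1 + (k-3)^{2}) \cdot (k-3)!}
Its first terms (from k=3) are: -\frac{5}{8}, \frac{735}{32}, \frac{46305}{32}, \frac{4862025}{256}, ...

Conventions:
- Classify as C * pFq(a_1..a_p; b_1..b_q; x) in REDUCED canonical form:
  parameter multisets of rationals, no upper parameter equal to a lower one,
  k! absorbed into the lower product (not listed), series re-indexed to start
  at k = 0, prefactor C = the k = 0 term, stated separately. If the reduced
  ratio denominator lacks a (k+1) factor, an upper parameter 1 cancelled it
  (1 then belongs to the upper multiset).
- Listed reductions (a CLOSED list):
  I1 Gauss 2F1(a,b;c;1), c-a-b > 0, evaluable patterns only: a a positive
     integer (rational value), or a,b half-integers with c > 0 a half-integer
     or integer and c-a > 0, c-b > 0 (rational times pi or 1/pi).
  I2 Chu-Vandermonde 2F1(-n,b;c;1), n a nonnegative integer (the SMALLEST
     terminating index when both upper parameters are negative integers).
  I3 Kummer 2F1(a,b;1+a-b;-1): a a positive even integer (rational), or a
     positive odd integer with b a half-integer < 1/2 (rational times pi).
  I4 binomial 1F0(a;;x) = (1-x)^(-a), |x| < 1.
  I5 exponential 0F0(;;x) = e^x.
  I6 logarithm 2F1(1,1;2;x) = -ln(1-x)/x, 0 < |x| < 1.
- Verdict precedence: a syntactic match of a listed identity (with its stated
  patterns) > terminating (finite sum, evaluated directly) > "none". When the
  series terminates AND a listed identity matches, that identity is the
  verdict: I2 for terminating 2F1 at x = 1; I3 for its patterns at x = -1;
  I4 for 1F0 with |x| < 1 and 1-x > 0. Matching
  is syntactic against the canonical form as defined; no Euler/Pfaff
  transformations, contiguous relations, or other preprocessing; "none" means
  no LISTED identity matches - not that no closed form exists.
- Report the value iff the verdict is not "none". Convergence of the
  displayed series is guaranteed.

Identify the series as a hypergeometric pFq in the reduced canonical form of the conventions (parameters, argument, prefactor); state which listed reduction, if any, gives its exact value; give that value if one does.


Canonical form: C = -\frac{5}{8} times 2F1 with upper {-7, 1}, lower {-\frac{2}{3}}, x = -\frac{7}{2}. Verdict: terminating - upper -7 stops the sum at k = 7; the 8 terms are added exactly. Value: \frac{309635968025}{212992}.

First insight: with t_0 = -\frac{5}{8}, the factor k^2 + 1 cancels (top and bottom), leaving C = -5/8, x = -7/2.
Consecutive-term ratio: r(k) = -\frac{7}{2} * (k-7) (k+1) / [(k-\frac{2}{3}) (k+1)] - poly over poly, x = -\frac{7}{2} from leading terms; C = -\frac{5}{8} at k = 0.


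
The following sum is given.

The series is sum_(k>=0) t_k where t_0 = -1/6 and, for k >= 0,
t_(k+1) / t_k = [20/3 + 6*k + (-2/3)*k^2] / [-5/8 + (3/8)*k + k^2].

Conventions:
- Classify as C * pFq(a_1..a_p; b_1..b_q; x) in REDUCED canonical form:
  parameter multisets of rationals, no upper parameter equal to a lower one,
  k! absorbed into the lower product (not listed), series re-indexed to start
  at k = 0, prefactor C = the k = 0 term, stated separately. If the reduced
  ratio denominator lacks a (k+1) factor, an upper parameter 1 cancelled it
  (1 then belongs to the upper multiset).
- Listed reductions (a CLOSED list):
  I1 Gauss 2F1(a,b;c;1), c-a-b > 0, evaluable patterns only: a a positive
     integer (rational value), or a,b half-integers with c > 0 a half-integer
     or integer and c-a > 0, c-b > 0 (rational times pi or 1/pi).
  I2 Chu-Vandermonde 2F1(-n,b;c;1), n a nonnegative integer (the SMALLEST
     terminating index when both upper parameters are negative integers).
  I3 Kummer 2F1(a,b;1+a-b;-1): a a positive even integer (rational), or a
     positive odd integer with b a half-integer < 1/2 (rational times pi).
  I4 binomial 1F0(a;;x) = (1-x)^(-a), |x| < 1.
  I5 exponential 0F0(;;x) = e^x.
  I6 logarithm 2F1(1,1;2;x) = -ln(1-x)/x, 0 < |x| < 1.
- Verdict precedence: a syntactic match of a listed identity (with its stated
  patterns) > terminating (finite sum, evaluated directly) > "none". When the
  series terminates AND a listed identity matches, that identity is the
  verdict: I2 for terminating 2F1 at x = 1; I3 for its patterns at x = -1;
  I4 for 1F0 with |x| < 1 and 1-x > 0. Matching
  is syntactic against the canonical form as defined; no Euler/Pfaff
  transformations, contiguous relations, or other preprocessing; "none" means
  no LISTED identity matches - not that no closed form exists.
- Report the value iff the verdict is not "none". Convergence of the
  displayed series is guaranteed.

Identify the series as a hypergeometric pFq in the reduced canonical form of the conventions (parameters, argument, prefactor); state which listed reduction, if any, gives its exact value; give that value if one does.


Reduced: x = -2/3, 2F1, upper = {-10, 1}, lower = {-5/8}, C = -1/6. Verdict: terminating at k = 10: the factor (-10)_k kills every later term; summing the 11 survivors is exact. Exact value: 605583953023373671/641912052005334.

Structural cue: t_0 being -1/6, factor the ratio over Q (prefactor -1/6): negated roots = parameters.
Consecutive-term ratio: r(k) = (-2/3) * (k-10) (k+1) / [(k-5/8) (k+1)] - rational in k, leading ratio (-2/3); with t_0 = -1/6, classification follows.


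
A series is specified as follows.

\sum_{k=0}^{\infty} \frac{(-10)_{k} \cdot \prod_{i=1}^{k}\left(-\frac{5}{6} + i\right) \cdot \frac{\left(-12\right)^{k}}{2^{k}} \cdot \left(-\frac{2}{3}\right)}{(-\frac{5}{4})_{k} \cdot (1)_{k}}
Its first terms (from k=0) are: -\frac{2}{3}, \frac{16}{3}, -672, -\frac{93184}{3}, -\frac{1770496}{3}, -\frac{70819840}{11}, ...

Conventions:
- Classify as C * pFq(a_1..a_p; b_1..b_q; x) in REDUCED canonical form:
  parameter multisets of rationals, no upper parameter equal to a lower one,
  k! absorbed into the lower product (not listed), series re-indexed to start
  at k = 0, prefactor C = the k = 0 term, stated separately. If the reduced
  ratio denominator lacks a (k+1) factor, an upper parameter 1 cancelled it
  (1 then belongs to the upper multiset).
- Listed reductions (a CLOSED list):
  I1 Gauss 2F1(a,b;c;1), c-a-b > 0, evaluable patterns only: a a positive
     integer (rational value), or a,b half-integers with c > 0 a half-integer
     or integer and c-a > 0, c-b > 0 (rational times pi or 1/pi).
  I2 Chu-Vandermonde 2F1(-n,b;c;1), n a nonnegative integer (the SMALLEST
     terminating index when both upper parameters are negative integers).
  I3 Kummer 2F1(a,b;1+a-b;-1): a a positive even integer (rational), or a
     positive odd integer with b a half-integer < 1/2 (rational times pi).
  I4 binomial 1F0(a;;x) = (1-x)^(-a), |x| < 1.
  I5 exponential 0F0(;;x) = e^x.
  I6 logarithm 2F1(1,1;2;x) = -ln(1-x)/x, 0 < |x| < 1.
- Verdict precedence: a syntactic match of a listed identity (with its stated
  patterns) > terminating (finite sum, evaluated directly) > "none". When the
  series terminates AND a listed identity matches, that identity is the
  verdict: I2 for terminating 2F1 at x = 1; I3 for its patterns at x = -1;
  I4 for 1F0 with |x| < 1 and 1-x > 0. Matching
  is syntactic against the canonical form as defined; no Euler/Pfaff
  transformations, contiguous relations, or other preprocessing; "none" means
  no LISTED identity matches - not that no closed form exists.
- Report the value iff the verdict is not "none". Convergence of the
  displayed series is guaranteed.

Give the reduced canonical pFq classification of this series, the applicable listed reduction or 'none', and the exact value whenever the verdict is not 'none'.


The series (x = -6) is 2F1: upper {-10, \frac{1}{6}}, lower {-\frac{5}{4}}, prefactor -\frac{2}{3}. Verdict: terminating - upper -10 stops the sum at k = 10; the 11 terms are added exactly. Sum: -\frac{429616138010878}{184437}.

Structural cue: x = -6 and (1)_k (C = -2/3) is k! itself.
Adjacent-term ratio: r(k) = -6 * (k-10) (k+\frac{1}{6}) / [(k-\frac{5}{4}) (k+1)] - poly over poly, x = -6 from leading terms; C = -\frac{2}{3} at k = 0.


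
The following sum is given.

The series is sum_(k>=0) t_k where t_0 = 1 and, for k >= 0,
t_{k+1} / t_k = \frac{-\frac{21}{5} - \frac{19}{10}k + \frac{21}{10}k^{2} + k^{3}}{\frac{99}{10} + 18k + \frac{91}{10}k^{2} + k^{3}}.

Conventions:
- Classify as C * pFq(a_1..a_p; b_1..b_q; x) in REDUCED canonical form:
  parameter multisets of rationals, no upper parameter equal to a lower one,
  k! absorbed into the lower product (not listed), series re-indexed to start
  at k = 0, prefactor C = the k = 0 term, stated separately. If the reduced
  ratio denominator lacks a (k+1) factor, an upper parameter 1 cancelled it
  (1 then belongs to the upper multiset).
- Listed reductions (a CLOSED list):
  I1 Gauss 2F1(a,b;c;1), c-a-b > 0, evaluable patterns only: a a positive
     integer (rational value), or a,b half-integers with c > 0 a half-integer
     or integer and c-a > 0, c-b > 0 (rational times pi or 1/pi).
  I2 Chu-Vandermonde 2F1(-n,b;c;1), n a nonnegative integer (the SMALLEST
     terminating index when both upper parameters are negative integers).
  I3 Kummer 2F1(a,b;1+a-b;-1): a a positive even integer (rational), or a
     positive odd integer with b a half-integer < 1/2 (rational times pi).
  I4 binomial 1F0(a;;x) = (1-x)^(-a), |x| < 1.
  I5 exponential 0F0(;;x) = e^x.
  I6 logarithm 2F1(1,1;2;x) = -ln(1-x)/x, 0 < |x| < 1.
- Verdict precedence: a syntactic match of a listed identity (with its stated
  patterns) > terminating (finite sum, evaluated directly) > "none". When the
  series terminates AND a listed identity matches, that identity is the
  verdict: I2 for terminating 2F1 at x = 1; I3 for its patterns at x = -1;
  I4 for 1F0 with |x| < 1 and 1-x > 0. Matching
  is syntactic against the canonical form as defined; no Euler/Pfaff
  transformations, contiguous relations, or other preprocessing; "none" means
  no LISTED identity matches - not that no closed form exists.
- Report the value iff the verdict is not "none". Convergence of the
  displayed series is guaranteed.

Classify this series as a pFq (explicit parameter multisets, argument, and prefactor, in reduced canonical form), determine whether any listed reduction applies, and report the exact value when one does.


Prefactor 1, argument 1: 2F1 with upper {-\frac{7}{5}, 2} over lower {\frac{33}{5}}. Verdict: the Gauss summation I1 matches (x = 1: the Gamma ratio telescopes since c-a-b = 6 > 0 and a = 2 in Z>0). Hence: \frac{46}{75}.

Structural cue: x = 1 and the ratio is unreduced: k + 3/2 divides both sides (C = 1, x = 1).
Term ratio: r(k) = 1 * (k-\frac{7}{5}) (k+2) / [(k+\frac{33}{5}) (k+1)] - rational; roots negated = parameters, x = 1, C = 1.


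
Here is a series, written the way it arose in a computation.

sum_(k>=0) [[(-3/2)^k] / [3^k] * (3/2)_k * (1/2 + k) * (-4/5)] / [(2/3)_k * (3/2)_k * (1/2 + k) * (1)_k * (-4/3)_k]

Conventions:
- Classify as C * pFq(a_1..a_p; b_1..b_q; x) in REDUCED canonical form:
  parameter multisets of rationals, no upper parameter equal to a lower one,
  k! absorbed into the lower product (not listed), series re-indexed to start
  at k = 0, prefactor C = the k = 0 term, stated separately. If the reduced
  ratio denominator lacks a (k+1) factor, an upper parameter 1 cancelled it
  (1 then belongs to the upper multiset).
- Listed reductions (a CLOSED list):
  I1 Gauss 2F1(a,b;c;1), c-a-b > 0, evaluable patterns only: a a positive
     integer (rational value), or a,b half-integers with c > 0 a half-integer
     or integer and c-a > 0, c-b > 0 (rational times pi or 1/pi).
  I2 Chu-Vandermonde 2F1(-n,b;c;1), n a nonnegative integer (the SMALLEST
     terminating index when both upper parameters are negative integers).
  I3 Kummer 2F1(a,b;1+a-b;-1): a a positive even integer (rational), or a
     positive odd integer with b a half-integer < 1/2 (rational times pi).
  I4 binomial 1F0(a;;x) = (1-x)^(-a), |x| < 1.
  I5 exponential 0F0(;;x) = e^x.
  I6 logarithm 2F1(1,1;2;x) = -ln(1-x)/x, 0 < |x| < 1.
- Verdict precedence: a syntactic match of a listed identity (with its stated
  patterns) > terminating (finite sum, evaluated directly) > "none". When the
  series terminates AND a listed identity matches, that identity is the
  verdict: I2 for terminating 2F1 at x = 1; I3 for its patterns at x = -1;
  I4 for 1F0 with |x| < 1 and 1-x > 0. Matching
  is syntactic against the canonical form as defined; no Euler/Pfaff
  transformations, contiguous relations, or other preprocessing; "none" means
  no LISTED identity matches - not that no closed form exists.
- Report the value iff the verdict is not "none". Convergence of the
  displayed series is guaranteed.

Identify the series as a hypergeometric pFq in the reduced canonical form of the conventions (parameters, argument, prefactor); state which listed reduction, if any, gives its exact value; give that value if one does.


Key step: with t_0 = -4/5, the parameter 3/2 appears in both the upper and lower lists and cancels (alongside the other common factor).
Adjacent-term ratio: r(k) = (-1/2) * 1 / [(k-4/3) (k+2/3) (k+1)] - rational in k, leading ratio (-1/2); with t_0 = -4/5, classification follows.

Prefactor -4/5, argument -1/2: 0F2 with upper {-} over lower {-4/3, 2/3}. Verdict: none here - no I1-I6 shape fits x = -1/2 with lower {-4/3, 2/3}.


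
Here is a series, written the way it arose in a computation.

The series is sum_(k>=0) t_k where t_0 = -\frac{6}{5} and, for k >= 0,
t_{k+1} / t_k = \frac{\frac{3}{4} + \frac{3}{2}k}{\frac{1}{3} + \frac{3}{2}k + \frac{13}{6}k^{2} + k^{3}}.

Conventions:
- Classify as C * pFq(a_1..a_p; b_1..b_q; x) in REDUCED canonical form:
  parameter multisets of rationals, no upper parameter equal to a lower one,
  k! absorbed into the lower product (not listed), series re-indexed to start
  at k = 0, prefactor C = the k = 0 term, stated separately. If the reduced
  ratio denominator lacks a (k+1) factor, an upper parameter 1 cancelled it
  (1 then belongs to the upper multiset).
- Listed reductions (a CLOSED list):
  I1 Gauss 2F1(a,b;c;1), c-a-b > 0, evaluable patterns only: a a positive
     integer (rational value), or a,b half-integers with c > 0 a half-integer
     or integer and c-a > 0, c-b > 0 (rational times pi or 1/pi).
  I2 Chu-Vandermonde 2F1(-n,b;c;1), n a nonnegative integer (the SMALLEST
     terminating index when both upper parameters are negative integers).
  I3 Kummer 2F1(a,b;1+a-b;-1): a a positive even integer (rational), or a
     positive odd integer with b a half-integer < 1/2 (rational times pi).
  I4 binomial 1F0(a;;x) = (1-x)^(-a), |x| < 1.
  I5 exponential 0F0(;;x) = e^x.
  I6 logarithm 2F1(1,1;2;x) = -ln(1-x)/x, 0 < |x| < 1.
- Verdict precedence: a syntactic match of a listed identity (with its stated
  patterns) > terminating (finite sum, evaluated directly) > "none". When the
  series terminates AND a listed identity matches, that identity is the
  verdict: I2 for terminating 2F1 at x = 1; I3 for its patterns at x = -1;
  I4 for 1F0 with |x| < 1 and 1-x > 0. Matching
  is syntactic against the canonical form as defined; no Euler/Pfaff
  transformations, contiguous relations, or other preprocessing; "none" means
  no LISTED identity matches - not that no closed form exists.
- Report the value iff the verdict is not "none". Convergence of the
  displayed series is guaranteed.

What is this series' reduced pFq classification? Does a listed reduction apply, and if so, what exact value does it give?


Classification (C = -\frac{6}{5}): 0F1 with upper {-}, lower {\frac{2}{3}}, argument x = \frac{3}{2}. Verdict: none - at argument \frac{3}{2} the multisets {-} ; {\frac{2}{3}} match no listed identity.

Structural cue: from the first term -\frac{6}{5}: the expanded ratio factors over Q; C = -6/5, roots give parameters.
Adjacent-term ratio: r(k) = \frac{3}{2} * 1 / [(k+\frac{2}{3}) (k+1)] - rational in k. x = \frac{3}{2}; t_0 = -\frac{6}{5}; negate the roots.


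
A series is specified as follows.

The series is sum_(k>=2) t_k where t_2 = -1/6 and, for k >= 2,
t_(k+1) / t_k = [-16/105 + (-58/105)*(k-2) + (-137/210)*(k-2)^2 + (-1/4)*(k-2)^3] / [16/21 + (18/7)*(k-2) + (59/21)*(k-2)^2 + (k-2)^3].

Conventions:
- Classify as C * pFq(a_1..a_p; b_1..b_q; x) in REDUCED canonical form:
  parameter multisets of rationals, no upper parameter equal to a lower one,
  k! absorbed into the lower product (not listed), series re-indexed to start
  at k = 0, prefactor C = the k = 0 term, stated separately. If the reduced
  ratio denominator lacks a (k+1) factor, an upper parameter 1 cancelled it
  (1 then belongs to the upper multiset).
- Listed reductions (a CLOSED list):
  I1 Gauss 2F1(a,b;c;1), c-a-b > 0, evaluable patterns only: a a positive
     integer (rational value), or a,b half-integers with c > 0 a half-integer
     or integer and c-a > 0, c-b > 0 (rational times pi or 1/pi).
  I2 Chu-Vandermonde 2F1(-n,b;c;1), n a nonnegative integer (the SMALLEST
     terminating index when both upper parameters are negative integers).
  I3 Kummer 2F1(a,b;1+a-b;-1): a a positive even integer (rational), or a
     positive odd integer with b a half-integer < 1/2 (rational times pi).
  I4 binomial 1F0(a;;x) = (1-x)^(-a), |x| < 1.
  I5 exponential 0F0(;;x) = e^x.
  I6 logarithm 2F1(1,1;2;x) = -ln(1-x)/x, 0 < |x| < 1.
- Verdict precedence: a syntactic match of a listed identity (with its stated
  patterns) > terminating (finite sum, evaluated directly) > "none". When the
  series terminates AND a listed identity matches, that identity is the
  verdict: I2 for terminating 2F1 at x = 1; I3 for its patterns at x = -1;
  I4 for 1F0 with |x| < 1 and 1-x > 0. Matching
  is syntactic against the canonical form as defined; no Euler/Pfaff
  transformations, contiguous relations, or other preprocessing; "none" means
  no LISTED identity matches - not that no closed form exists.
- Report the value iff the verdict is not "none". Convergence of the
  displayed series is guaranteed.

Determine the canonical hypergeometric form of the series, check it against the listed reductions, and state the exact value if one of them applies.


x = -1/4 here; the reduced form reads 1F0, upper {4/5}, lower {-}, C = -1/6. Verdict: this is the I4 binomial reduction (the 1F0 binomial series: exponent -4/5, x = -1/4). Exact value: (-1/6) * (5/4)^(-4/5).

Structural cue: x = (-1/4) and cancel k + 2/3 from the displayed ratio first; then C = -1/6, x = -1/4.
Consecutive-term ratio: r(k) = (-1/4) * (k+4/5) / [(k+1)] - rational in k, leading ratio (-1/4); with t_0 = -1/6, classification follows.


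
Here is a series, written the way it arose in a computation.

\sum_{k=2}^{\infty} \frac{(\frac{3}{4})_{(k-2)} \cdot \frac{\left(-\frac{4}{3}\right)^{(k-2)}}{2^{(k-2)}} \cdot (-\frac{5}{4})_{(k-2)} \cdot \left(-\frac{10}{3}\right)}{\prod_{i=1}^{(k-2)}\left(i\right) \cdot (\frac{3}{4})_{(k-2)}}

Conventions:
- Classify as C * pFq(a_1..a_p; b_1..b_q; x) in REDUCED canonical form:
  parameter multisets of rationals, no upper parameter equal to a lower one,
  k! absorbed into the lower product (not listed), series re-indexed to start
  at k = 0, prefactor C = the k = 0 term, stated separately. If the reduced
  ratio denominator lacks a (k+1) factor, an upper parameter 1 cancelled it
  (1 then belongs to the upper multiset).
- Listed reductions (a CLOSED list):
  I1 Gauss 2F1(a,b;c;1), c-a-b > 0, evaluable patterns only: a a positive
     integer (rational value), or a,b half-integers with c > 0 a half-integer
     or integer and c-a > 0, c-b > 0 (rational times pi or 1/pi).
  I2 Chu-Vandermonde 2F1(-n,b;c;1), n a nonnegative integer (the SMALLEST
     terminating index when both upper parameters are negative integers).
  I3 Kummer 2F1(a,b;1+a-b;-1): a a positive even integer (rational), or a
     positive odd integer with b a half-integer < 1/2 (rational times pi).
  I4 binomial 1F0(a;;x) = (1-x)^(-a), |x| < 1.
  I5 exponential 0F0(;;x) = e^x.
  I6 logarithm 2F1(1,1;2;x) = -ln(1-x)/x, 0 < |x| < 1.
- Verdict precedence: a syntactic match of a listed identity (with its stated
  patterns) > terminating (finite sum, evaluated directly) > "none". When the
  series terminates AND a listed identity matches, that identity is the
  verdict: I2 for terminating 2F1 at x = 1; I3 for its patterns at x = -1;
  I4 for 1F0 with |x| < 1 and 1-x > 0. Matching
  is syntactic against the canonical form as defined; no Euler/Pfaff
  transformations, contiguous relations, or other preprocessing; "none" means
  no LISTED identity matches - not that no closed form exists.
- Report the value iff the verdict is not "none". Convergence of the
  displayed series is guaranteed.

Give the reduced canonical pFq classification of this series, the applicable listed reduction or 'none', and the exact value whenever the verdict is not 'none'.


Classification (C = -\frac{10}{3}): 1F0 with upper {-\frac{5}{4}}, lower {-}, argument x = -\frac{2}{3}. Verdict (x = -\frac{2}{3}): the binomial series (I4) applies (the 1F0 binomial series: exponent 5/4, x = -\frac{2}{3}). Value: \left(-\frac{10}{3}\right) \cdot \left(\frac{5}{3}\right)^{\frac{5}{4}}.

Key step: x = -\frac{2}{3} and the two k-th powers (prefactor -10/3) combine into one argument.
Ratio: r(k) = -\frac{2}{3} * (k-\frac{5}{4}) / [(k+1)] ; factor over Q: parameters, x = -\frac{2}{3}, and C = -\frac{10}{3}.


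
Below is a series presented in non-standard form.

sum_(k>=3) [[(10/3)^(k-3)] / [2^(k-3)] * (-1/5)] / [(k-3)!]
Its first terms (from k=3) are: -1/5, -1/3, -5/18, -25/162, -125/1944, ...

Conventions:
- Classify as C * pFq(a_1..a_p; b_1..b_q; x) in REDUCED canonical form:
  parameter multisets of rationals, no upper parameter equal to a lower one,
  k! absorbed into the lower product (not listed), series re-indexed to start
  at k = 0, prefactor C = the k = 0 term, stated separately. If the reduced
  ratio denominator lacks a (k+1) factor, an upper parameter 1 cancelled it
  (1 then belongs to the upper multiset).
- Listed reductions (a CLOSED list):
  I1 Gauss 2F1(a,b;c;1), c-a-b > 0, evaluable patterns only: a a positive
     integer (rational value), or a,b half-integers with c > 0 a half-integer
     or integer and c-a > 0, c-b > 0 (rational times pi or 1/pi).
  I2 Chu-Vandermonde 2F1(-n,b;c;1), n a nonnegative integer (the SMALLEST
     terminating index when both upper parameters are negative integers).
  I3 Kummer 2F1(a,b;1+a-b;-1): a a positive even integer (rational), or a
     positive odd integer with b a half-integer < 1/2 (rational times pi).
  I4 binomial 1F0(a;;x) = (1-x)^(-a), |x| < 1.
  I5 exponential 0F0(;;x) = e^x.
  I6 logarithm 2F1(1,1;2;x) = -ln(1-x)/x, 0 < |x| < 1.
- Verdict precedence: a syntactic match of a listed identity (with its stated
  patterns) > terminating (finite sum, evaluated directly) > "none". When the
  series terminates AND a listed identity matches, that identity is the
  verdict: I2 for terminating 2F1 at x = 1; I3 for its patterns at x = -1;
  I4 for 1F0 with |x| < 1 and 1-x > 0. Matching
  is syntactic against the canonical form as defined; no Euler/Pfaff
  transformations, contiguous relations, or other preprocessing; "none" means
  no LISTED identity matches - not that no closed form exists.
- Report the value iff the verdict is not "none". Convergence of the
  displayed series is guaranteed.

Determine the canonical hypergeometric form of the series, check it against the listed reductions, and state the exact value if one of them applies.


Classification (C = -1/5): 0F0 with upper {-}, lower {-}, argument x = 5/3. Verdict: exponential (I5) fires (the 0F0 exponential series at x = 5/3). Its exact value is (-1/5) * e^(5/3).

Key step: with t_0 = -1/5, the two k-th powers (C = -1/5, x = 5/3) combine into one argument.
Ratio: r(k) = (5/3) * 1 / [(k+1)] - rational in k, leading ratio (5/3); with t_0 = -1/5, classification follows.


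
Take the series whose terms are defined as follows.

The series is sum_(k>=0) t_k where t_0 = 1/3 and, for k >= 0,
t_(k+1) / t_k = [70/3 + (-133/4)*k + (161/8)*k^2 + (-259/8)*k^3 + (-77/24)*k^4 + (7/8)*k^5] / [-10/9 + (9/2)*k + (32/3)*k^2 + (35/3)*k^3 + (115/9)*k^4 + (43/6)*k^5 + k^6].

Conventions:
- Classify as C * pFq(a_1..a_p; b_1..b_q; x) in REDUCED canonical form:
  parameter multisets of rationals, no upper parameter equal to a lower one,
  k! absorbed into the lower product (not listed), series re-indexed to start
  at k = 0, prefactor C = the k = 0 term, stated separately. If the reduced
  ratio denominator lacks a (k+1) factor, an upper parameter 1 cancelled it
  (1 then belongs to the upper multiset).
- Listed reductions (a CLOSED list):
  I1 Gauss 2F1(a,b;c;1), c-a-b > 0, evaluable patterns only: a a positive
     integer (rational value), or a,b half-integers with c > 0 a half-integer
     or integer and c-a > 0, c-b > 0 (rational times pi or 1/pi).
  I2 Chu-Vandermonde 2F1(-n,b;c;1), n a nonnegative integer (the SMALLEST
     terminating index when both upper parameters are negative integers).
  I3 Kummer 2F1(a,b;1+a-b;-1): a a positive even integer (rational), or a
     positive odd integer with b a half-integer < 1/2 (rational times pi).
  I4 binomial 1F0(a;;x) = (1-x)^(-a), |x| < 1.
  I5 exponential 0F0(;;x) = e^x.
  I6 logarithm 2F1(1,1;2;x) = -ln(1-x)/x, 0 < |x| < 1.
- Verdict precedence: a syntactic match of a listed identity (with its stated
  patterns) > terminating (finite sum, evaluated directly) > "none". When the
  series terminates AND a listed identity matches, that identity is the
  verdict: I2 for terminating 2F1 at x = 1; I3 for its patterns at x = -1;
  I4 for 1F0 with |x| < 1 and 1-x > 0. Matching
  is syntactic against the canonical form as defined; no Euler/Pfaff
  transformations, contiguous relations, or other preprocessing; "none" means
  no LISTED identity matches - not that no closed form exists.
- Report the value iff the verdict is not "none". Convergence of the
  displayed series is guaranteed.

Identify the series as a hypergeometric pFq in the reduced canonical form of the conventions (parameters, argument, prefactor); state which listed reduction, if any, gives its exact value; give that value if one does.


The tell: x = (7/8) and the expanded ratio factors over Q; prefactor 1/3, roots give parameters.
Term ratio: r(k) = (7/8) * (k-8) (k-2/3) / [(k-1/6) (k+4/3) (k+1)] - rational in k. x = (7/8); t_0 = 1/3; negate the roots.

The series (x = 7/8) is 2F2: upper {-8, -2/3}, lower {-1/6, 4/3}, prefactor 1/3. Verdict: terminating (-8 upstairs). 9 nonzero terms in all; added directly. Sum: -306912224351601553/74232536801280000.


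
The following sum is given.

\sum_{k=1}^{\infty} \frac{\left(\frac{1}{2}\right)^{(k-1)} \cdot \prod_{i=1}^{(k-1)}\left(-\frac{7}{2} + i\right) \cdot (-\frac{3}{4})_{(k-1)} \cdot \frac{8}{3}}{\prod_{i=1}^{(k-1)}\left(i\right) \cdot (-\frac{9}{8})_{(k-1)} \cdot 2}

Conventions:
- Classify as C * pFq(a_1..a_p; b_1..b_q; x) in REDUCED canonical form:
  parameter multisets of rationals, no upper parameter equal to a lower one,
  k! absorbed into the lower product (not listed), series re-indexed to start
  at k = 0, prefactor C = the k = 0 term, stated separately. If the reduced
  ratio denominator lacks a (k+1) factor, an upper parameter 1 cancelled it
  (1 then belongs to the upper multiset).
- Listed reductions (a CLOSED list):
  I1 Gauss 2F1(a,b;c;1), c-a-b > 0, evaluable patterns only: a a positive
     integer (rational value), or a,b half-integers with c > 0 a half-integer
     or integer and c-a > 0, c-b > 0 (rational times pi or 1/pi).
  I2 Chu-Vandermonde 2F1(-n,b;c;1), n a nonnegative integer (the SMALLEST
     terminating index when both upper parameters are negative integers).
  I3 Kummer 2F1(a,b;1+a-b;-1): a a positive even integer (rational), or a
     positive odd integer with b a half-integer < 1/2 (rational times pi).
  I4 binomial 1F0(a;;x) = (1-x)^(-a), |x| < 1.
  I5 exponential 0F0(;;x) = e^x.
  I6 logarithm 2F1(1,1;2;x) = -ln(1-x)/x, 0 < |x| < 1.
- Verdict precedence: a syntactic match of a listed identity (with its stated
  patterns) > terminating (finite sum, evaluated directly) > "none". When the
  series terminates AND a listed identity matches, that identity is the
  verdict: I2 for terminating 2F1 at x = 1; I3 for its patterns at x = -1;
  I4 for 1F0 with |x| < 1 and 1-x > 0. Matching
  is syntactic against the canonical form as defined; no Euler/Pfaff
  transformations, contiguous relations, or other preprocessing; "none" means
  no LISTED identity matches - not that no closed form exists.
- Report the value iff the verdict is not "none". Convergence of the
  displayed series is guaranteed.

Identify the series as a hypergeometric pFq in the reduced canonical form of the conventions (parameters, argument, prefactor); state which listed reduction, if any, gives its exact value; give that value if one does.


Key observation: t_0 = \frac{4}{3} here, and the product of the first k integers (C = 4/3) is k!.
Consecutive-term ratio: r(k) = \frac{1}{2} * (k-\frac{5}{2}) (k-\frac{3}{4}) / [(k-\frac{9}{8}) (k+1)] - poly over poly, x = \frac{1}{2} from leading terms; C = \frac{4}{3} at k = 0.

The series (x = \frac{1}{2}) is 2F1: upper {-\frac{5}{2}, -\frac{3}{4}}, lower {-\frac{9}{8}}, prefactor \frac{4}{3}. Verdict: none - at argument \frac{1}{2} the multisets {-\frac{5}{2}, -\frac{3}{4}} ; {-\frac{9}{8}} match no listed identity.


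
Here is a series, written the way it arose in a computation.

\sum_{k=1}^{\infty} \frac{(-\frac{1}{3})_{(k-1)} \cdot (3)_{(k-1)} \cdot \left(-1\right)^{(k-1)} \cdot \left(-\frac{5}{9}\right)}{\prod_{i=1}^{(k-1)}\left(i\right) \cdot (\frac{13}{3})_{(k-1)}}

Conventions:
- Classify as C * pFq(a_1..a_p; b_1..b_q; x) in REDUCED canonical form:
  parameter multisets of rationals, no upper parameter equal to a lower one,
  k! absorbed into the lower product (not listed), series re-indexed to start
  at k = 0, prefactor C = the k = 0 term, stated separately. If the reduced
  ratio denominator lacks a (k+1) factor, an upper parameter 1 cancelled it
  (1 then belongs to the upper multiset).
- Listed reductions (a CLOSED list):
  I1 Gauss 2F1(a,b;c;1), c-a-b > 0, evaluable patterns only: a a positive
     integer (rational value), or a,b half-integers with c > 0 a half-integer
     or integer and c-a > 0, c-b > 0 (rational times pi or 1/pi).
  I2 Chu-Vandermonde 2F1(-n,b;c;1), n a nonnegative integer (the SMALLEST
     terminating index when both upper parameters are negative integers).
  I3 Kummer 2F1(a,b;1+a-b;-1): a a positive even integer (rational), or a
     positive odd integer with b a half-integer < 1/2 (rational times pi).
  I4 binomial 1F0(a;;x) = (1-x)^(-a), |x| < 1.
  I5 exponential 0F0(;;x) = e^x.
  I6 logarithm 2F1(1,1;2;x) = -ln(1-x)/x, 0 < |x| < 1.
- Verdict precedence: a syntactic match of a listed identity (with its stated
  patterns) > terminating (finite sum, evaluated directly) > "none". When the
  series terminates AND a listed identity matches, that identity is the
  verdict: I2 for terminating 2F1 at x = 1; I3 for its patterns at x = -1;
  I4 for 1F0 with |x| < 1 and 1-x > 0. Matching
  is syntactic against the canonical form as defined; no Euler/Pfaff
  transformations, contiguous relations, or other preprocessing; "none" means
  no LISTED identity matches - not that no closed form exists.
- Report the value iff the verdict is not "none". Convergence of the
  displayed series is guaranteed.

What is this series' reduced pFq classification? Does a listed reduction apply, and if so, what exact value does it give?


Key observation: t_0 being -\frac{5}{9}, the product of the first k integers (C = -5/9, x = -1) is k!.
Consecutive-term ratio: r(k) = -1 * (k-\frac{1}{3}) (k+3) / [(k+\frac{13}{3}) (k+1)] - rational in k. x = -1; t_0 = -\frac{5}{9}; negate the roots.

This is -\frac{5}{9} * 2F1(-\frac{1}{3}, 3; \frac{13}{3}; -1) in reduced canonical form. Verdict: none. A 2F1 with upper {-\frac{1}{3}, 3} fits none of I1-I6 at x = -1; the sum runs forever.


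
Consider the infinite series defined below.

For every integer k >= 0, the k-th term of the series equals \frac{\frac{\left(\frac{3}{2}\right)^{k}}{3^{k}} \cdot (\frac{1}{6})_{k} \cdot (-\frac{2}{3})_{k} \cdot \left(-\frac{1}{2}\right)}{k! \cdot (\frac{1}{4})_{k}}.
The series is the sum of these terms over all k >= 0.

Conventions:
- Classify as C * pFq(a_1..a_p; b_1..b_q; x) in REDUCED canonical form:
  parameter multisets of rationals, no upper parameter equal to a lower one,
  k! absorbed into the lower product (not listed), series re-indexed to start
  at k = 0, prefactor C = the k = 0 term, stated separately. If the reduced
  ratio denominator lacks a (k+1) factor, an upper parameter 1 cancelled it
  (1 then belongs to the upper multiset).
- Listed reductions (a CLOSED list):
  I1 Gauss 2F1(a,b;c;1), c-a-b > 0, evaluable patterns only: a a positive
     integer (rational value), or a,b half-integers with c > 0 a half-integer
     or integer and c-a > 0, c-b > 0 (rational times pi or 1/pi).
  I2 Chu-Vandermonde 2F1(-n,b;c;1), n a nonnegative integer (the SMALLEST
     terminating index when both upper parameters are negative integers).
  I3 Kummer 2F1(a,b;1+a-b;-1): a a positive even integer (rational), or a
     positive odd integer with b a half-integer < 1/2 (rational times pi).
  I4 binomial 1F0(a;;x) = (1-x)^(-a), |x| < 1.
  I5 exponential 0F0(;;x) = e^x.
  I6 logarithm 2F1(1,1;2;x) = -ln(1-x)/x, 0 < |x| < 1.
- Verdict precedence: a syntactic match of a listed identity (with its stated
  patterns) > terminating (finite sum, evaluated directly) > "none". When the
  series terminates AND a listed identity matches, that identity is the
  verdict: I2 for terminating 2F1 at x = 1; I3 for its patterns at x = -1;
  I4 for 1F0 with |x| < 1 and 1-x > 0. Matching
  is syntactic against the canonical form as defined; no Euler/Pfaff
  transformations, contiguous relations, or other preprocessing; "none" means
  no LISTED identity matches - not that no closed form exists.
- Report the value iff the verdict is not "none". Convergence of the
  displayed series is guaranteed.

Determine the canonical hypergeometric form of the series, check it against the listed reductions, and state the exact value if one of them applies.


Key step: with t_0 = -\frac{1}{2}, the two k-th powers (C = -1/2) combine into one argument.
Adjacent-term ratio: r(k) = \frac{1}{2} * (k-\frac{2}{3}) (k+\frac{1}{6}) / [(k+\frac{1}{4}) (k+1)] - poly over poly, x = \frac{1}{2} from leading terms; C = -\frac{1}{2} at k = 0.

This is -\frac{1}{2} * 2F1(-\frac{2}{3}, \frac{1}{6}; \frac{1}{4}; \frac{1}{2}) in reduced canonical form. Verdict: none. Every listed pattern misses the 2F1 form at \frac{1}{2}, upper {-\frac{2}{3}, \frac{1}{6}}.
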